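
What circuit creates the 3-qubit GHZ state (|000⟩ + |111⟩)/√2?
H(q0) → CNOT(q0,q1) → CNOT(q0,q2)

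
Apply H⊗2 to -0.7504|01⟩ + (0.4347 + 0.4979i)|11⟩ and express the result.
(-0.1579 + 0.249i)|00⟩ + (0.1579 - 0.249i)|01⟩ + (-0.5926 - 0.249i)|10⟩ + (0.5926 + 0.249i)|11⟩

H⊗2 gives amp(|y⟩) = (1/2) Σ_x (−1)^(x·y) amp(|x⟩), where x·y is the number of positions in which both x and y have a 1.
|00⟩: (-0.7504 + (0.4347 + 0.4979i))/2 = (-0.1579 + 0.249i)
|01⟩: (0.7504 - (0.4347 + 0.4979i))/2 = (0.1579 - 0.249i)
|10⟩: (-0.7504 - (0.4347 + 0.4979i))/2 = (-0.5926 - 0.249i)
|11⟩: (0.7504 + (0.4347 + 0.4979i))/2 = (0.5926 + 0.249i)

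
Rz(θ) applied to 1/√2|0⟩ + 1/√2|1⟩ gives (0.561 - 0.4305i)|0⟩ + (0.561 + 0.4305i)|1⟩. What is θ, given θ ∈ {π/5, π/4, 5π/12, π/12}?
5π/12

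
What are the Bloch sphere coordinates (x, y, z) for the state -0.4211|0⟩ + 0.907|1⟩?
(-0.7639, 0, -0.6453)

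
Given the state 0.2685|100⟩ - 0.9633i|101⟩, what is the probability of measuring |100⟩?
0.07209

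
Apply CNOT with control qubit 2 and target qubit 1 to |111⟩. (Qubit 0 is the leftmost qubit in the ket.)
|101⟩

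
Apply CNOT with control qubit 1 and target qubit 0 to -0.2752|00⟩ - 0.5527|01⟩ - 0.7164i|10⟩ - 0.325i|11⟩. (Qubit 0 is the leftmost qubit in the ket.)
-0.2752|00⟩ - 0.325i|01⟩ - 0.7164i|10⟩ - 0.5527|11⟩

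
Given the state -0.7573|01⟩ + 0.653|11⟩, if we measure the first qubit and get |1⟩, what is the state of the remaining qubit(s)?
|1⟩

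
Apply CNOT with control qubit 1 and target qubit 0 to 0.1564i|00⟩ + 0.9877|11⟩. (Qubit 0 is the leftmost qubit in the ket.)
0.1564i|00⟩ + 0.9877|01⟩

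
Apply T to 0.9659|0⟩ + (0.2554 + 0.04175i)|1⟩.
0.9659|0⟩ + (0.1511 + 0.2101i)|1⟩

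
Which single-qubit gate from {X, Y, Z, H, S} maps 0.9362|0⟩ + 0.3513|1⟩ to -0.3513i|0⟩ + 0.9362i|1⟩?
Y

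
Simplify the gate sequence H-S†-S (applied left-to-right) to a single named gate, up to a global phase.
H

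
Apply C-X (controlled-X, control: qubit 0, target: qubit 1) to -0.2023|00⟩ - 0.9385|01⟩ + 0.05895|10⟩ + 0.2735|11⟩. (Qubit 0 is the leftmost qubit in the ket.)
-0.2023|00⟩ - 0.9385|01⟩ + 0.2735|10⟩ + 0.05895|11⟩

C-X leaves the control-|0⟩ kets |00⟩, |01⟩ unchanged and applies X to qubit 1 on the control-|1⟩ pair (|10⟩, |11⟩).
X = [[0, 1], [1, 0]].
With a = amp(|10⟩) = 0.05895 and b = amp(|11⟩) = 0.2735:
new amp(|10⟩) = (1)·b = 0.2735
new amp(|11⟩) = (1)·a = 0.05895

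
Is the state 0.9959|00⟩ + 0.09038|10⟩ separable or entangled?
Separable

Writing the state as a|00⟩ + b|01⟩ + c|10⟩ + d|11⟩, it is a product state iff ad − bc = 0.
Here (a, b, c, d) = (0.9959, 0, 0.09038, 0): ad − bc = (0.9959)(0) − (0)(0.09038) = 0, so the state is separable.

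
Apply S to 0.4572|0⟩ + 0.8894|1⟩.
0.4572|0⟩ + 0.8894i|1⟩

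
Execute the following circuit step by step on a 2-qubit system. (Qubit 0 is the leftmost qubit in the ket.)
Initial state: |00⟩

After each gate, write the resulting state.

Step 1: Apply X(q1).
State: |01⟩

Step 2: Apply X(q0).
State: |11⟩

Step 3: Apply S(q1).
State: i|11⟩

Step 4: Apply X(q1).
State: i|10⟩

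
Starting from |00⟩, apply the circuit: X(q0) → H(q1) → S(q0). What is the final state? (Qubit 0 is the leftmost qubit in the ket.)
(1/√2)i|10⟩ + (1/√2)i|11⟩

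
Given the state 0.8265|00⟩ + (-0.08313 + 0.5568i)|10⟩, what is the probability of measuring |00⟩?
0.6831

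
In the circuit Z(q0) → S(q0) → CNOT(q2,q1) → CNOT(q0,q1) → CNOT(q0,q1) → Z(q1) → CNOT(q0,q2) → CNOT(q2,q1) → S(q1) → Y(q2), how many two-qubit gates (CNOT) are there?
5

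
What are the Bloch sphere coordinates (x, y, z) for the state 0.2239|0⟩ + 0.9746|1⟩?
(0.4364, 0, -0.8997)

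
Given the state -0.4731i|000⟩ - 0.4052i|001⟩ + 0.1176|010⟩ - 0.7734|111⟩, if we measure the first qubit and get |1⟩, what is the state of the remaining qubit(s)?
-|11⟩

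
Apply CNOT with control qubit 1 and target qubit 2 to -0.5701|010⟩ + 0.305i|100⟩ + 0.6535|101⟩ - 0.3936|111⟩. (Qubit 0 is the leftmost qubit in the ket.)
-0.5701|011⟩ + 0.305i|100⟩ + 0.6535|101⟩ - 0.3936|110⟩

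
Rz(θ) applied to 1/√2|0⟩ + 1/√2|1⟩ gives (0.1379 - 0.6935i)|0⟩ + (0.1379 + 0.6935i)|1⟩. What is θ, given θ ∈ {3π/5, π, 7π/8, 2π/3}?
7π/8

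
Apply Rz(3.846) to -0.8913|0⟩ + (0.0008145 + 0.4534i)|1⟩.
(0.3075 + 0.8366i)|0⟩ + (-0.4258 - 0.1556i)|1⟩

Rz(3.846) = [[e^(−iθ/2), 0], [0, e^(iθ/2)]] with e^(±iθ/2) = cos(θ/2) ± i·sin(θ/2); θ = 3.846, cos(θ/2) ≈ -0.344967, sin(θ/2) ≈ 0.938615.
With a = amp(|0⟩) = -0.8913 and b = amp(|1⟩) = (0.0008145 + 0.4534i):
new amp(|0⟩) = (-0.344967 - 0.938615i)·a = (0.3075 + 0.8366i)
new amp(|1⟩) = (-0.344967 + 0.938615i)·b = (-0.4258 - 0.1556i)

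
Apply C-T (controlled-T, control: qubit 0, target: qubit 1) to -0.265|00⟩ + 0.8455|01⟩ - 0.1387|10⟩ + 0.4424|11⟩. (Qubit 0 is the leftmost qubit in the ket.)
-0.265|00⟩ + 0.8455|01⟩ - 0.1387|10⟩ + (0.3128 + 0.3128i)|11⟩

C-T leaves the control-|0⟩ kets |00⟩, |01⟩ unchanged and applies T to qubit 1 on the control-|1⟩ pair (|10⟩, |11⟩).
T = [[1, 0], [0, (1/√2 + (1/√2)i)]].
With a = amp(|10⟩) = -0.1387 and b = amp(|11⟩) = 0.4424:
new amp(|10⟩) = (1)·a = -0.1387
new amp(|11⟩) = (1/√2 + (1/√2)i)·b = (0.3128 + 0.3128i)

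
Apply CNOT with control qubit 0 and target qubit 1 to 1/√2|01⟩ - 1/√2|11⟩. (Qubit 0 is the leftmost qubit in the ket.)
1/√2|01⟩ - 1/√2|10⟩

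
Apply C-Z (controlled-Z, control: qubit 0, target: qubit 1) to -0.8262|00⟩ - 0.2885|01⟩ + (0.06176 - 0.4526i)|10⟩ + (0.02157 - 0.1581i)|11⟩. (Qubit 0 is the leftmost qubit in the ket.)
-0.8262|00⟩ - 0.2885|01⟩ + (0.06176 - 0.4526i)|10⟩ + (-0.02157 + 0.1581i)|11⟩

C-Z leaves the control-|0⟩ kets |00⟩, |01⟩ unchanged and applies Z to qubit 1 on the control-|1⟩ pair (|10⟩, |11⟩).
Z = [[1, 0], [0, -1]].
With a = amp(|10⟩) = (0.06176 - 0.4526i) and b = amp(|11⟩) = (0.02157 - 0.1581i):
new amp(|10⟩) = (1)·a = (0.06176 - 0.4526i)
new amp(|11⟩) = (-1)·b = (-0.02157 + 0.1581i)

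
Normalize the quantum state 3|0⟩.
|0⟩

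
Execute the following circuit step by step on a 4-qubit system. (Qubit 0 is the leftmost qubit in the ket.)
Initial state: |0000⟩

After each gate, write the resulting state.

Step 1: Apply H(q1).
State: 1/√2|0000⟩ + 1/√2|0100⟩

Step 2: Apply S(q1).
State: 1/√2|0000⟩ + (1/√2)i|0100⟩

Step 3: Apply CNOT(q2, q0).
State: 1/√2|0000⟩ + (1/√2)i|0100⟩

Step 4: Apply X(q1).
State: (1/√2)i|0000⟩ + 1/√2|0100⟩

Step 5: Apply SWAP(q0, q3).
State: (1/√2)i|0000⟩ + 1/√2|0100⟩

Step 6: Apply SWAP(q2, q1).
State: (1/√2)i|0000⟩ + 1/√2|0010⟩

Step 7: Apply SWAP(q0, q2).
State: (1/√2)i|0000⟩ + 1/√2|1000⟩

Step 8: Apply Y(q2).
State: -1/√2|0010⟩ + (1/√2)i|1010⟩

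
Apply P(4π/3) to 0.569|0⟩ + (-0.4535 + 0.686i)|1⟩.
0.569|0⟩ + (0.8208 + 0.04974i)|1⟩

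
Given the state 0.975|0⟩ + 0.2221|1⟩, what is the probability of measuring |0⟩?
0.9506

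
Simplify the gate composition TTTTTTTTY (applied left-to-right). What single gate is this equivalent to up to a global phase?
Y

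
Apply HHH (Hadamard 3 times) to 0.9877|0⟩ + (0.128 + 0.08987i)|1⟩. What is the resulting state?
(0.7889 + 0.06355i)|0⟩ + (0.6079 - 0.06355i)|1⟩

H² = I, so H^3 = H: a single Hadamard. With (a, b) = (0.9877, (0.128 + 0.08987i)), H gives ((a + b)/√2, (a − b)/√2) = ((0.7889 + 0.06355i), (0.6079 - 0.06355i)).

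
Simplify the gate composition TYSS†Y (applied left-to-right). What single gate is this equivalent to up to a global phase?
T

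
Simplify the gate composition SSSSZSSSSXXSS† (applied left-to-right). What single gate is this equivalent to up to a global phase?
Z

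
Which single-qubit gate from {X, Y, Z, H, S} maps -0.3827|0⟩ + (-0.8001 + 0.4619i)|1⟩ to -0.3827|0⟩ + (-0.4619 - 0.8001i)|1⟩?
S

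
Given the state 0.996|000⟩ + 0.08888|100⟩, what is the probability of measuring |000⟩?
0.992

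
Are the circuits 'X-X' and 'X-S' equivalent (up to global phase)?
No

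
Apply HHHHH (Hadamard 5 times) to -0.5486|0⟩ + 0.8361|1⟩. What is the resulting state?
0.2033|0⟩ - 0.9791|1⟩

H² = I, so H^5 = H: a single Hadamard. With (a, b) = (-0.5486, 0.8361), H gives ((a + b)/√2, (a − b)/√2) = (0.2033, -0.9791).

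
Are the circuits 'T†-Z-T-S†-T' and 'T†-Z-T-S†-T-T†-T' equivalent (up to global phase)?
Yes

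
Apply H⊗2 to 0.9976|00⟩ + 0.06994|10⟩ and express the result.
0.5338|00⟩ + 0.5338|01⟩ + 0.4638|10⟩ + 0.4638|11⟩

H⊗2 gives amp(|y⟩) = (1/2) Σ_x (−1)^(x·y) amp(|x⟩), where x·y is the number of positions in which both x and y have a 1.
|00⟩: (0.9976 + 0.06994)/2 = 0.5338
|01⟩: (0.9976 + 0.06994)/2 = 0.5338
|10⟩: (0.9976 - 0.06994)/2 = 0.4638
|11⟩: (0.9976 - 0.06994)/2 = 0.4638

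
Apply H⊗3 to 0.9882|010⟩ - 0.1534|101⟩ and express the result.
0.2951|000⟩ + 0.4036|001⟩ - 0.4036|010⟩ - 0.2951|011⟩ + 0.4036|100⟩ + 0.2951|101⟩ - 0.2951|110⟩ - 0.4036|111⟩

H⊗3 gives amp(|y⟩) = (1/2√2) Σ_x (−1)^(x·y) amp(|x⟩), where x·y is the number of positions in which both x and y have a 1.
|000⟩: (0.9882 - 0.1534)/(2√2) = 0.2951
|001⟩: (0.9882 + 0.1534)/(2√2) = 0.4036
|010⟩: (-0.9882 - 0.1534)/(2√2) = -0.4036
|011⟩: (-0.9882 + 0.1534)/(2√2) = -0.2951
|100⟩: (0.9882 + 0.1534)/(2√2) = 0.4036
|101⟩: (0.9882 - 0.1534)/(2√2) = 0.2951
|110⟩: (-0.9882 + 0.1534)/(2√2) = -0.2951
|111⟩: (-0.9882 - 0.1534)/(2√2) = -0.4036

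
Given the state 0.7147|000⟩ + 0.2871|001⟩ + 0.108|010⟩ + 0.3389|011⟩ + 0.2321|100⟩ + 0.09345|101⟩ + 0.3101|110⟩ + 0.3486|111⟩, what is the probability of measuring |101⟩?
0.008733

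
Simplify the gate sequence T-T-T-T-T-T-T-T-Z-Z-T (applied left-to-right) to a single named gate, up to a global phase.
T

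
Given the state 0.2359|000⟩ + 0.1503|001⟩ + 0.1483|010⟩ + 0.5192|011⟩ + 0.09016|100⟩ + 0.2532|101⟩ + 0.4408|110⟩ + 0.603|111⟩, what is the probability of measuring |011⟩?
0.2696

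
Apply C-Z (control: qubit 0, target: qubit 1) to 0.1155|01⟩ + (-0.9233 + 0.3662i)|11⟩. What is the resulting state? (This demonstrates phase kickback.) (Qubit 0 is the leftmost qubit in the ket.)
0.1155|01⟩ + (0.9233 - 0.3662i)|11⟩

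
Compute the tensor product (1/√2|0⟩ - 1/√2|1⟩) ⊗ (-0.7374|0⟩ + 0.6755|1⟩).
-0.5214|00⟩ + 0.4777|01⟩ + 0.5214|10⟩ - 0.4777|11⟩

amp(|b₁b₂…⟩) = product of the factor amplitudes for bits b₁, b₂, …; only kets whose every factor amplitude is nonzero survive.
|00⟩: (1/√2)(-0.7374) = -0.5214
|01⟩: (1/√2)(0.6755) = 0.4777
|10⟩: (-1/√2)(-0.7374) = 0.5214
|11⟩: (-1/√2)(0.6755) = -0.4777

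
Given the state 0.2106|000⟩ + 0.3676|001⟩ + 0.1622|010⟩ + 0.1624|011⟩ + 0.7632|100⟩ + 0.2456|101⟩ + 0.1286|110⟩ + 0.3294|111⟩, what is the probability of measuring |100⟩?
0.5825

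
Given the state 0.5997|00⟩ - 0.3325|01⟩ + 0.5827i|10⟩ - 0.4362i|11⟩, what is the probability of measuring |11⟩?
0.1903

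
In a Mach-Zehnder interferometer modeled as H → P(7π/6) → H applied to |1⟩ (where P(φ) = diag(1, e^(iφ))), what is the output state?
(0.933 + 0.25i)|0⟩ + (0.06699 - 0.25i)|1⟩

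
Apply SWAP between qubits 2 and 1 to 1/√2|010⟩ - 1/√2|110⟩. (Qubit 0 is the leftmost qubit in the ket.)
1/√2|001⟩ - 1/√2|101⟩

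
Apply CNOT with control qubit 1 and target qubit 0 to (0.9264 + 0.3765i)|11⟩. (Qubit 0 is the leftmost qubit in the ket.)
(0.9264 + 0.3765i)|01⟩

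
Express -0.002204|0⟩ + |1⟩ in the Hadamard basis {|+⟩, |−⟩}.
0.7055|+⟩ - 0.7087|−⟩

With |ψ⟩ = α|0⟩ + β|1⟩, the Hadamard-basis coefficients are ⟨+|ψ⟩ = (α + β)/√2 and ⟨−|ψ⟩ = (α − β)/√2.
Here α = -0.002204, β = 1: (α + β)/√2 = 0.7055, (α − β)/√2 = -0.7087.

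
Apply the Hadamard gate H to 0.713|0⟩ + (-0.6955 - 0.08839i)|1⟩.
(0.01237 - 0.0625i)|0⟩ + (0.996 + 0.0625i)|1⟩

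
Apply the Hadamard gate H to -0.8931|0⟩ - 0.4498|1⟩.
-0.9496|0⟩ - 0.3135|1⟩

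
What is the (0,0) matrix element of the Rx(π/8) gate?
0.9808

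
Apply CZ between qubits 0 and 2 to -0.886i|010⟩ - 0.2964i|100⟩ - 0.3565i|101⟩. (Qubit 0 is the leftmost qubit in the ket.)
-0.886i|010⟩ - 0.2964i|100⟩ + 0.3565i|101⟩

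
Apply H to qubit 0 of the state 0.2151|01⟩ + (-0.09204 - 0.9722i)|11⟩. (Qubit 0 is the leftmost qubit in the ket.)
(0.08702 - 0.6874i)|01⟩ + (0.2172 + 0.6874i)|11⟩

H on qubit 0 mixes each pair of kets that differ only in qubit 0: amplitudes (a, b) of (|…0…⟩, |…1…⟩) become ((a + b)/√2, (a − b)/√2). Kets absent from the input have amplitude 0.
(|01⟩, |11⟩): (a, b) = (0.2151, (-0.09204 - 0.9722i)) → ((0.08702 - 0.6874i), (0.2172 + 0.6874i))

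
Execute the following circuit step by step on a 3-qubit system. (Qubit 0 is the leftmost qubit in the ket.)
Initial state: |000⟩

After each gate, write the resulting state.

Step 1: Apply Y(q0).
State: i|100⟩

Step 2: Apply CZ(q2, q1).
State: i|100⟩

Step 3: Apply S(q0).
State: -|100⟩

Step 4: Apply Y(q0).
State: i|000⟩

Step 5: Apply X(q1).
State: i|010⟩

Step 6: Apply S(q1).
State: -|010⟩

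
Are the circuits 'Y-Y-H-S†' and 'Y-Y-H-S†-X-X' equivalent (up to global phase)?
Yes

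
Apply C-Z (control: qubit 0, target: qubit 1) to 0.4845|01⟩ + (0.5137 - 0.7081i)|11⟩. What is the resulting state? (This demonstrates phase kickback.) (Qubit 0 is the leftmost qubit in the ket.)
0.4845|01⟩ + (-0.5137 + 0.7081i)|11⟩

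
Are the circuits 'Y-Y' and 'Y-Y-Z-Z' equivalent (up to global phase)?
Yes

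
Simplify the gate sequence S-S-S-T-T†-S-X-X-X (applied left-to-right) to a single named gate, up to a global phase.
X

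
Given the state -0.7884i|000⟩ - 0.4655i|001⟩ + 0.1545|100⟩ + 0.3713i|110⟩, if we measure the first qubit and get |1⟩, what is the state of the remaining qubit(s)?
0.3842|00⟩ + 0.9233i|10⟩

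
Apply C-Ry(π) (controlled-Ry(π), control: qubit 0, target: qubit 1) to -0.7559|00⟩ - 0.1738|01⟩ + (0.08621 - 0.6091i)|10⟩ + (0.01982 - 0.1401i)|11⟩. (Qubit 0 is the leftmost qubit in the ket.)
-0.7559|00⟩ - 0.1738|01⟩ + (-0.01982 + 0.1401i)|10⟩ + (0.08621 - 0.6091i)|11⟩

C-Ry(π) leaves the control-|0⟩ kets |00⟩, |01⟩ unchanged and applies Ry(π) to qubit 1 on the control-|1⟩ pair (|10⟩, |11⟩).
Ry(π) = [[cos(θ/2), −sin(θ/2)], [sin(θ/2), cos(θ/2)]]; θ = π, cos(θ/2) ≈ 0, sin(θ/2) ≈ 1.
With a = amp(|10⟩) = (0.08621 - 0.6091i) and b = amp(|11⟩) = (0.01982 - 0.1401i):
new amp(|10⟩) = (-1)·b = (-0.01982 + 0.1401i)
new amp(|11⟩) = (1)·a = (0.08621 - 0.6091i)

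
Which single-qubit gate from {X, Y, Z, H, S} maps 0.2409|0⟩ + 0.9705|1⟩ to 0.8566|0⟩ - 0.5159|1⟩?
H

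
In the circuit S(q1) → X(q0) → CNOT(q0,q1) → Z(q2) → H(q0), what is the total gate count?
5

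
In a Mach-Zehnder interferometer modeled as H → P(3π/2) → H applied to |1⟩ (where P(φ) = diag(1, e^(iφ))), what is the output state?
(1/2 + (1/2)i)|0⟩ + (1/2 - (1/2)i)|1⟩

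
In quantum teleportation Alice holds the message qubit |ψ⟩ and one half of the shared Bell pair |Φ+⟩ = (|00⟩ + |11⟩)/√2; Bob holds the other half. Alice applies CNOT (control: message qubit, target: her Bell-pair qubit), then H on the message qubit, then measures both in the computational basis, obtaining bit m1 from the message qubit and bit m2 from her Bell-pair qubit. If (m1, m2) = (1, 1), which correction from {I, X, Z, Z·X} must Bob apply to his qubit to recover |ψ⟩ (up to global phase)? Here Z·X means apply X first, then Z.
Z·X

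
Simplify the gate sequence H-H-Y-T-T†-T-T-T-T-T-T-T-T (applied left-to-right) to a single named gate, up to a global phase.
Y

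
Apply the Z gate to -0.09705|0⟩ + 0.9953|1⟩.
-0.09705|0⟩ - 0.9953|1⟩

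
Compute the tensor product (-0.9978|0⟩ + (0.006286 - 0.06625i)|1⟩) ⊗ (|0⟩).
-0.9978|00⟩ + (0.006286 - 0.06625i)|10⟩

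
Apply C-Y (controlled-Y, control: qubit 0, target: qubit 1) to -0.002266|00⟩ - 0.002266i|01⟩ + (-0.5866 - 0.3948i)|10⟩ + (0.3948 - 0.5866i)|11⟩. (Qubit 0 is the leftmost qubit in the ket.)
-0.002266|00⟩ - 0.002266i|01⟩ + (-0.5866 - 0.3948i)|10⟩ + (0.3948 - 0.5866i)|11⟩

C-Y leaves the control-|0⟩ kets |00⟩, |01⟩ unchanged and applies Y to qubit 1 on the control-|1⟩ pair (|10⟩, |11⟩).
Y = [[0, -i], [i, 0]].
With a = amp(|10⟩) = (-0.5866 - 0.3948i) and b = amp(|11⟩) = (0.3948 - 0.5866i):
new amp(|10⟩) = (-i)·b = (-0.5866 - 0.3948i)
new amp(|11⟩) = (i)·a = (0.3948 - 0.5866i)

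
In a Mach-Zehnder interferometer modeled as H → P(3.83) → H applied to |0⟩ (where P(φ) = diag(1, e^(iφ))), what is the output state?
(0.1139 - 0.3177i)|0⟩ + (0.8861 + 0.3177i)|1⟩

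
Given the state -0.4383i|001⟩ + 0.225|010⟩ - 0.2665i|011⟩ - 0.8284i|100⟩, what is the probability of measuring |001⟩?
0.1921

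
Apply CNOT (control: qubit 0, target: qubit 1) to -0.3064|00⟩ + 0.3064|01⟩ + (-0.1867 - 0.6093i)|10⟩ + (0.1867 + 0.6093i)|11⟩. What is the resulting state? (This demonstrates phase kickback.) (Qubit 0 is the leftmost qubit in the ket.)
-0.3064|00⟩ + 0.3064|01⟩ + (0.1867 + 0.6093i)|10⟩ + (-0.1867 - 0.6093i)|11⟩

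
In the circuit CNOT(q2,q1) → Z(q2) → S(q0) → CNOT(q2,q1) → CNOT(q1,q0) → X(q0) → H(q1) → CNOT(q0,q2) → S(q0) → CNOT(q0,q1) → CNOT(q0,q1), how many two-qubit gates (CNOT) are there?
6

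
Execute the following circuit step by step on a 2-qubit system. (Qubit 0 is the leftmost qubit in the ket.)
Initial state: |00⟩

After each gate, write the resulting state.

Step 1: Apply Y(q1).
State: i|01⟩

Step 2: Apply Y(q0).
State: -|11⟩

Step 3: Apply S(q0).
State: -i|11⟩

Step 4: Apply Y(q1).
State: -|10⟩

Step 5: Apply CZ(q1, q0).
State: -|10⟩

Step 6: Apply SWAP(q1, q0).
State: -|01⟩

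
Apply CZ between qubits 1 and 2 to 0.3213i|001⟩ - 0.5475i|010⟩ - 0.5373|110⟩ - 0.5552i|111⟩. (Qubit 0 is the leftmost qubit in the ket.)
0.3213i|001⟩ - 0.5475i|010⟩ - 0.5373|110⟩ + 0.5552i|111⟩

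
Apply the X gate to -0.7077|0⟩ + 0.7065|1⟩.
0.7065|0⟩ - 0.7077|1⟩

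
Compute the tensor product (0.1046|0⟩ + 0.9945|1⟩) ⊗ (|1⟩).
0.1046|01⟩ + 0.9945|11⟩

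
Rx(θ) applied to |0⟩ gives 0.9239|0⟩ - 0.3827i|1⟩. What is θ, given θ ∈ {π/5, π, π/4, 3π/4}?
π/4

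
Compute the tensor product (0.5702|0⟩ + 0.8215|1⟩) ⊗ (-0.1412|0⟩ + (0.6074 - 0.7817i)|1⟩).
-0.08051|00⟩ + (0.3463 - 0.4457i)|01⟩ - 0.116|10⟩ + (0.499 - 0.6422i)|11⟩

amp(|b₁b₂…⟩) = product of the factor amplitudes for bits b₁, b₂, …; only kets whose every factor amplitude is nonzero survive.
|00⟩: (0.5702)(-0.1412) = -0.08051
|01⟩: (0.5702)(0.6074 - 0.7817i) = (0.3463 - 0.4457i)
|10⟩: (0.8215)(-0.1412) = -0.116
|11⟩: (0.8215)(0.6074 - 0.7817i) = (0.499 - 0.6422i)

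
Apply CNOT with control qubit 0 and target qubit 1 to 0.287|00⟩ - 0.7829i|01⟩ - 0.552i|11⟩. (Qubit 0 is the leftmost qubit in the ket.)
0.287|00⟩ - 0.7829i|01⟩ - 0.552i|10⟩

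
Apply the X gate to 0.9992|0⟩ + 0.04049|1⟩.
0.04049|0⟩ + 0.9992|1⟩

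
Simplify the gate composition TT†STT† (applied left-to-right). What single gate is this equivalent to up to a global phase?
S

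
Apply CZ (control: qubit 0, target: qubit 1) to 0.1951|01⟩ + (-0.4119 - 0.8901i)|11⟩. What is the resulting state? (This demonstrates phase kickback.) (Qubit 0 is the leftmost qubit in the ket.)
0.1951|01⟩ + (0.4119 + 0.8901i)|11⟩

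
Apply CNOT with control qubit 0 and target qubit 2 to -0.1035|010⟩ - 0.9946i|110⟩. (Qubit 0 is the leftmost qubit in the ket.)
-0.1035|010⟩ - 0.9946i|111⟩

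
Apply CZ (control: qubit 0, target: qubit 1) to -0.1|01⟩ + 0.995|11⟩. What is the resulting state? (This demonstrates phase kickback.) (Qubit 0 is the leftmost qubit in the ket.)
-0.1|01⟩ - 0.995|11⟩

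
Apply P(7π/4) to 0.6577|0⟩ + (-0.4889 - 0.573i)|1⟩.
0.6577|0⟩ + (-0.7509 - 0.05947i)|1⟩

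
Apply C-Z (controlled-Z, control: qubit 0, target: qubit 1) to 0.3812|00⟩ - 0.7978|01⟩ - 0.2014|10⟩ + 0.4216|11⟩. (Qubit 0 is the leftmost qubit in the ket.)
0.3812|00⟩ - 0.7978|01⟩ - 0.2014|10⟩ - 0.4216|11⟩

C-Z leaves the control-|0⟩ kets |00⟩, |01⟩ unchanged and applies Z to qubit 1 on the control-|1⟩ pair (|10⟩, |11⟩).
Z = [[1, 0], [0, -1]].
With a = amp(|10⟩) = -0.2014 and b = amp(|11⟩) = 0.4216:
new amp(|10⟩) = (1)·a = -0.2014
new amp(|11⟩) = (-1)·b = -0.4216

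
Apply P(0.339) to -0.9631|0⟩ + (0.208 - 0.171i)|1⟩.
-0.9631|0⟩ + (0.253 - 0.0921i)|1⟩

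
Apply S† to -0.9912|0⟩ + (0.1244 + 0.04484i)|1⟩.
-0.9912|0⟩ + (0.04484 - 0.1244i)|1⟩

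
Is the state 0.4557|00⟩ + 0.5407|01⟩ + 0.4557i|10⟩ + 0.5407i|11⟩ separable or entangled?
Separable

Writing the state as a|00⟩ + b|01⟩ + c|10⟩ + d|11⟩, it is a product state iff ad − bc = 0.
Here (a, b, c, d) = (0.4557, 0.5407, 0.4557i, 0.5407i): ad − bc = (0.4557)(0.5407i) − (0.5407)(0.4557i) = 0, so the state is separable.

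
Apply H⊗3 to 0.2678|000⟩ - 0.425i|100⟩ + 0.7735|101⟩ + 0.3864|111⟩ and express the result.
(0.5048 - 0.1503i)|000⟩ + (-0.3154 - 0.1503i)|001⟩ + (0.2315 - 0.1503i)|010⟩ + (-0.04218 - 0.1503i)|011⟩ + (-0.3154 + 0.1503i)|100⟩ + (0.5048 + 0.1503i)|101⟩ + (-0.04218 + 0.1503i)|110⟩ + (0.2315 + 0.1503i)|111⟩

H⊗3 gives amp(|y⟩) = (1/2√2) Σ_x (−1)^(x·y) amp(|x⟩), where x·y is the number of positions in which both x and y have a 1.
|000⟩: (0.2678 - 0.425i + 0.7735 + 0.3864)/(2√2) = (0.5048 - 0.1503i)
|001⟩: (0.2678 - 0.425i - 0.7735 - 0.3864)/(2√2) = (-0.3154 - 0.1503i)
|010⟩: (0.2678 - 0.425i + 0.7735 - 0.3864)/(2√2) = (0.2315 - 0.1503i)
|011⟩: (0.2678 - 0.425i - 0.7735 + 0.3864)/(2√2) = (-0.04218 - 0.1503i)
|100⟩: (0.2678 + 0.425i - 0.7735 - 0.3864)/(2√2) = (-0.3154 + 0.1503i)
|101⟩: (0.2678 + 0.425i + 0.7735 + 0.3864)/(2√2) = (0.5048 + 0.1503i)
|110⟩: (0.2678 + 0.425i - 0.7735 + 0.3864)/(2√2) = (-0.04218 + 0.1503i)
|111⟩: (0.2678 + 0.425i + 0.7735 - 0.3864)/(2√2) = (0.2315 + 0.1503i)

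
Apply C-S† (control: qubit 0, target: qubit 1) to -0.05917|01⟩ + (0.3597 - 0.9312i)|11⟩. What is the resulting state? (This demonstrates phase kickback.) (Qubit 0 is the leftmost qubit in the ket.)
-0.05917|01⟩ + (-0.9312 - 0.3597i)|11⟩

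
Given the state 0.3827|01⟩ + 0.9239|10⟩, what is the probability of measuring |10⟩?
0.8536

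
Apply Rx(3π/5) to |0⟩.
0.5878|0⟩ - 0.809i|1⟩

Rx(3π/5) = [[cos(θ/2), −i·sin(θ/2)], [−i·sin(θ/2), cos(θ/2)]]; θ = 3π/5, cos(θ/2) ≈ 0.587785, sin(θ/2) ≈ 0.809017.
With a = amp(|0⟩) = 1 and b = amp(|1⟩) = 0:
new amp(|0⟩) = (0.587785)·a + (-0.809017i)·b = 0.5878
new amp(|1⟩) = (-0.809017i)·a + (0.587785)·b = -0.809i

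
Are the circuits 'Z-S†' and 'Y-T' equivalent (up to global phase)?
No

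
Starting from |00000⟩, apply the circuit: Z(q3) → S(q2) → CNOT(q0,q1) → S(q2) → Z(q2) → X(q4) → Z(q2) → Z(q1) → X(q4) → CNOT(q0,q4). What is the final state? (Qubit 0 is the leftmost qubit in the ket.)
|00000⟩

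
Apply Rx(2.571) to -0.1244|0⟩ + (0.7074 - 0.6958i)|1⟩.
(-0.7027 - 0.6788i)|0⟩ + (0.1991 - 0.07646i)|1⟩

Rx(2.571) = [[cos(θ/2), −i·sin(θ/2)], [−i·sin(θ/2), cos(θ/2)]]; θ = 2.571, cos(θ/2) ≈ 0.281442, sin(θ/2) ≈ 0.959578.
With a = amp(|0⟩) = -0.1244 and b = amp(|1⟩) = (0.7074 - 0.6958i):
new amp(|0⟩) = (0.281442)·a + (-0.959578i)·b = (-0.7027 - 0.6788i)
new amp(|1⟩) = (-0.959578i)·a + (0.281442)·b = (0.1991 - 0.07646i)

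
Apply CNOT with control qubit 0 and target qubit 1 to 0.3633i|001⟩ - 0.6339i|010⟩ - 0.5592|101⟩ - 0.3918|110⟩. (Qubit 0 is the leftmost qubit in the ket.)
0.3633i|001⟩ - 0.6339i|010⟩ - 0.3918|100⟩ - 0.5592|111⟩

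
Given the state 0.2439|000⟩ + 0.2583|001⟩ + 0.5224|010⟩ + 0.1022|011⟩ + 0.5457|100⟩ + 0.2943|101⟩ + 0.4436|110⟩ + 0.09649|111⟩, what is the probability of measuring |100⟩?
0.2978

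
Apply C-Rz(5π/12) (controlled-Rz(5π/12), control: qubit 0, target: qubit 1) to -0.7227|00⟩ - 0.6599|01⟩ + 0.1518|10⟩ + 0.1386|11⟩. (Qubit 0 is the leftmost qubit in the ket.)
-0.7227|00⟩ - 0.6599|01⟩ + (0.1204 - 0.09241i)|10⟩ + (0.11 + 0.08437i)|11⟩

C-Rz(5π/12) leaves the control-|0⟩ kets |00⟩, |01⟩ unchanged and applies Rz(5π/12) to qubit 1 on the control-|1⟩ pair (|10⟩, |11⟩).
Rz(5π/12) = [[e^(−iθ/2), 0], [0, e^(iθ/2)]] with e^(±iθ/2) = cos(θ/2) ± i·sin(θ/2); θ = 5π/12, cos(θ/2) ≈ 0.793353, sin(θ/2) ≈ 0.608761.
With a = amp(|10⟩) = 0.1518 and b = amp(|11⟩) = 0.1386:
new amp(|10⟩) = (0.793353 - 0.608761i)·a = (0.1204 - 0.09241i)
new amp(|11⟩) = (0.793353 + 0.608761i)·b = (0.11 + 0.08437i)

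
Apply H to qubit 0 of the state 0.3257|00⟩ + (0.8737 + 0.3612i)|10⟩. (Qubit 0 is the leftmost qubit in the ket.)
(0.8481 + 0.2554i)|00⟩ + (-0.3875 - 0.2554i)|10⟩

H on qubit 0 mixes each pair of kets that differ only in qubit 0: amplitudes (a, b) of (|…0…⟩, |…1…⟩) become ((a + b)/√2, (a − b)/√2). Kets absent from the input have amplitude 0.
(|00⟩, |10⟩): (a, b) = (0.3257, (0.8737 + 0.3612i)) → ((0.8481 + 0.2554i), (-0.3875 - 0.2554i))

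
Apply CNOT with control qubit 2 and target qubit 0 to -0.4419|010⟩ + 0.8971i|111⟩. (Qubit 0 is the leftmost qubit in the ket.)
-0.4419|010⟩ + 0.8971i|011⟩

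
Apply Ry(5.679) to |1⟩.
-0.2975|0⟩ - 0.9547|1⟩

Ry(5.679) = [[cos(θ/2), −sin(θ/2)], [sin(θ/2), cos(θ/2)]]; θ = 5.679, cos(θ/2) ≈ -0.954716, sin(θ/2) ≈ 0.297519.
With a = amp(|0⟩) = 0 and b = amp(|1⟩) = 1:
new amp(|0⟩) = (-0.954716)·a + (-0.297519)·b = -0.2975
new amp(|1⟩) = (0.297519)·a + (-0.954716)·b = -0.9547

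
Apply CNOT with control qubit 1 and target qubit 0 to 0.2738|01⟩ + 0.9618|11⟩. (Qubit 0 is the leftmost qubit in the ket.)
0.9618|01⟩ + 0.2738|11⟩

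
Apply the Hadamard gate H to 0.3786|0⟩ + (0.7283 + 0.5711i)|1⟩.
(0.7827 + 0.4038i)|0⟩ + (-0.2473 - 0.4038i)|1⟩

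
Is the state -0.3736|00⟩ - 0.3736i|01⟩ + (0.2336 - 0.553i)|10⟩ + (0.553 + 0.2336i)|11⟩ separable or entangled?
Separable

Writing the state as a|00⟩ + b|01⟩ + c|10⟩ + d|11⟩, it is a product state iff ad − bc = 0.
Here (a, b, c, d) = (-0.3736, -0.3736i, (0.2336 - 0.553i), (0.553 + 0.2336i)): ad − bc = (-0.3736)(0.553 + 0.2336i) − (-0.3736i)(0.2336 - 0.553i) = 0, so the state is separable.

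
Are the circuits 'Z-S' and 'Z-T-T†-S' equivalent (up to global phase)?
Yes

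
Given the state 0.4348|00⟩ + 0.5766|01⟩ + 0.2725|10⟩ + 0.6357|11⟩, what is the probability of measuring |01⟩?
0.3325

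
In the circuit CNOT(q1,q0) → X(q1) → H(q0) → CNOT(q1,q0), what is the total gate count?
4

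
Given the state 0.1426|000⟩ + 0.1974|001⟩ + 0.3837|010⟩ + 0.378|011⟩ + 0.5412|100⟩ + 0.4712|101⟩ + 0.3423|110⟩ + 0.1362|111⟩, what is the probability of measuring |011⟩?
0.1429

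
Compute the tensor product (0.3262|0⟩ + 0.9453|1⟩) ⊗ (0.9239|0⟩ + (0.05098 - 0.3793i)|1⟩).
0.3014|00⟩ + (0.01663 - 0.1237i)|01⟩ + 0.8734|10⟩ + (0.04819 - 0.3586i)|11⟩

amp(|b₁b₂…⟩) = product of the factor amplitudes for bits b₁, b₂, …; only kets whose every factor amplitude is nonzero survive.
|00⟩: (0.3262)(0.9239) = 0.3014
|01⟩: (0.3262)(0.05098 - 0.3793i) = (0.01663 - 0.1237i)
|10⟩: (0.9453)(0.9239) = 0.8734
|11⟩: (0.9453)(0.05098 - 0.3793i) = (0.04819 - 0.3586i)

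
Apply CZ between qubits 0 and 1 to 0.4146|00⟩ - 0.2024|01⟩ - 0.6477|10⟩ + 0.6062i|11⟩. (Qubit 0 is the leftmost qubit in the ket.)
0.4146|00⟩ - 0.2024|01⟩ - 0.6477|10⟩ - 0.6062i|11⟩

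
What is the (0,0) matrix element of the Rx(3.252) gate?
-0.05518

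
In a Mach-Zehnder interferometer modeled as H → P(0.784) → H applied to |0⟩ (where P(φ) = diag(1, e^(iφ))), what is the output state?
(0.854 + 0.3531i)|0⟩ + (0.146 - 0.3531i)|1⟩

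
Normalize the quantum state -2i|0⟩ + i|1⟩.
-0.8944i|0⟩ + (1/√5)i|1⟩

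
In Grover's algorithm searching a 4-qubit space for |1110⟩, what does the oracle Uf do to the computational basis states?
Uf|x⟩ = -|x⟩ if x = 1110, else |x⟩ (phase flip on target)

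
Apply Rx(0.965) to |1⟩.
-0.464i|0⟩ + 0.8858|1⟩

Rx(0.965) = [[cos(θ/2), −i·sin(θ/2)], [−i·sin(θ/2), cos(θ/2)]]; θ = 0.965, cos(θ/2) ≈ 0.885838, sin(θ/2) ≈ 0.463995.
With a = amp(|0⟩) = 0 and b = amp(|1⟩) = 1:
new amp(|0⟩) = (0.885838)·a + (-0.463995i)·b = -0.464i
new amp(|1⟩) = (-0.463995i)·a + (0.885838)·b = 0.8858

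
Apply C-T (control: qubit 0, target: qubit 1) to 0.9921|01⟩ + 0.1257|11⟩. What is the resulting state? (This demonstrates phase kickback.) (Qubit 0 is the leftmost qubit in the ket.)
0.9921|01⟩ + (0.08888 + 0.08888i)|11⟩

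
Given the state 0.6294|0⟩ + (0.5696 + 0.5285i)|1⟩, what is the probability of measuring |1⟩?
0.6038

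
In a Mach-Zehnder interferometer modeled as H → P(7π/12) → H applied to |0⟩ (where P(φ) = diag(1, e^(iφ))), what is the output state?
(0.3706 + 0.483i)|0⟩ + (0.6294 - 0.483i)|1⟩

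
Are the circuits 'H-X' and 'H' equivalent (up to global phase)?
No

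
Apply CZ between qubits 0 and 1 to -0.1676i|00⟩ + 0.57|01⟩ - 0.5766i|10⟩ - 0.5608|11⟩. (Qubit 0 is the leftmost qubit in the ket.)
-0.1676i|00⟩ + 0.57|01⟩ - 0.5766i|10⟩ + 0.5608|11⟩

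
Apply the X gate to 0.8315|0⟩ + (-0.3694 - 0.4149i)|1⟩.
(-0.3694 - 0.4149i)|0⟩ + 0.8315|1⟩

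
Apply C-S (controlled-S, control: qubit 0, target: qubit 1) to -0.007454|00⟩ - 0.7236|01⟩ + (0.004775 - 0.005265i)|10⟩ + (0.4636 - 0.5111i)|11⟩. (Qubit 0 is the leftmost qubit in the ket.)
-0.007454|00⟩ - 0.7236|01⟩ + (0.004775 - 0.005265i)|10⟩ + (0.5111 + 0.4636i)|11⟩

C-S leaves the control-|0⟩ kets |00⟩, |01⟩ unchanged and applies S to qubit 1 on the control-|1⟩ pair (|10⟩, |11⟩).
S = [[1, 0], [0, i]].
With a = amp(|10⟩) = (0.004775 - 0.005265i) and b = amp(|11⟩) = (0.4636 - 0.5111i):
new amp(|10⟩) = (1)·a = (0.004775 - 0.005265i)
new amp(|11⟩) = (i)·b = (0.5111 + 0.4636i)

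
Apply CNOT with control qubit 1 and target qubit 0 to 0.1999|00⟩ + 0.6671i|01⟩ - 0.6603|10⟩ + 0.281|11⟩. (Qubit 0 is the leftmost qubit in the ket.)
0.1999|00⟩ + 0.281|01⟩ - 0.6603|10⟩ + 0.6671i|11⟩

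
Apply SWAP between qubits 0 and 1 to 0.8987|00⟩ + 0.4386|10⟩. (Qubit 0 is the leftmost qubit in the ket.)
0.8987|00⟩ + 0.4386|01⟩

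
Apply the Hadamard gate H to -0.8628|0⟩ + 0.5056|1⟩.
-0.2526|0⟩ - 0.9676|1⟩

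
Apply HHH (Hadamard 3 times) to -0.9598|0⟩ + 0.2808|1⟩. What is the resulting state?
-0.4801|0⟩ - 0.8772|1⟩

H² = I, so H^3 = H: a single Hadamard. With (a, b) = (-0.9598, 0.2808), H gives ((a + b)/√2, (a − b)/√2) = (-0.4801, -0.8772).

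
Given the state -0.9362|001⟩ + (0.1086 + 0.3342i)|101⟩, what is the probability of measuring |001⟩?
0.8765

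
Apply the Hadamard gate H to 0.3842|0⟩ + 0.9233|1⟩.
0.9245|0⟩ - 0.3812|1⟩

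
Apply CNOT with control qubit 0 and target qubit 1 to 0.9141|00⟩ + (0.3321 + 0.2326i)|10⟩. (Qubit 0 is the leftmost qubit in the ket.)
0.9141|00⟩ + (0.3321 + 0.2326i)|11⟩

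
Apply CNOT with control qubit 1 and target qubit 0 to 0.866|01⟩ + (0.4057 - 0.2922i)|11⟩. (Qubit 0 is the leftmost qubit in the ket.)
(0.4057 - 0.2922i)|01⟩ + 0.866|11⟩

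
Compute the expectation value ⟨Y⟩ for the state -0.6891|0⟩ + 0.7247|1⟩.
0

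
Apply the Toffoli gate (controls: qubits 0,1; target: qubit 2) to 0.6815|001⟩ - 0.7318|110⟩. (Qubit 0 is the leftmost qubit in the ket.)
0.6815|001⟩ - 0.7318|111⟩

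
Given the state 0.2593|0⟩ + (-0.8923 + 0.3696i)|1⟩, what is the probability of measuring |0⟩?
0.06724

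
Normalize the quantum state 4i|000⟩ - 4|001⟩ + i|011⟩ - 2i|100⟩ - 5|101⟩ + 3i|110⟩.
0.4747i|000⟩ - 0.4747|001⟩ + 0.1187i|011⟩ - 0.2374i|100⟩ - 0.5934|101⟩ + 0.356i|110⟩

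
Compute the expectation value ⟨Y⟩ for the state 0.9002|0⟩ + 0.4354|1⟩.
0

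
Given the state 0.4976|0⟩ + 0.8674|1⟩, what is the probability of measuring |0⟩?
0.2476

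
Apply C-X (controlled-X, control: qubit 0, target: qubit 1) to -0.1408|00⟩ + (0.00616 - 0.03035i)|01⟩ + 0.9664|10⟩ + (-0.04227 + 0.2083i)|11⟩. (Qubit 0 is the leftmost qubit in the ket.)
-0.1408|00⟩ + (0.00616 - 0.03035i)|01⟩ + (-0.04227 + 0.2083i)|10⟩ + 0.9664|11⟩

C-X leaves the control-|0⟩ kets |00⟩, |01⟩ unchanged and applies X to qubit 1 on the control-|1⟩ pair (|10⟩, |11⟩).
X = [[0, 1], [1, 0]].
With a = amp(|10⟩) = 0.9664 and b = amp(|11⟩) = (-0.04227 + 0.2083i):
new amp(|10⟩) = (1)·b = (-0.04227 + 0.2083i)
new amp(|11⟩) = (1)·a = 0.9664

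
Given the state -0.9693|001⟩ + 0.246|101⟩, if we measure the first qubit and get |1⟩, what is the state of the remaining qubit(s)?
|01⟩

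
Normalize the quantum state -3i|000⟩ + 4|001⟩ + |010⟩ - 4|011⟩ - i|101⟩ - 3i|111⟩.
-0.416i|000⟩ + 0.5547|001⟩ + 0.1387|010⟩ - 0.5547|011⟩ - 0.1387i|101⟩ - 0.416i|111⟩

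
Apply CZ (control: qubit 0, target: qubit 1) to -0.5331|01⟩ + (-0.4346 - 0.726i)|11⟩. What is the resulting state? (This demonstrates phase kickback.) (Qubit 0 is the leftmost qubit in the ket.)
-0.5331|01⟩ + (0.4346 + 0.726i)|11⟩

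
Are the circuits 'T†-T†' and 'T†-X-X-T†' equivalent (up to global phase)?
Yes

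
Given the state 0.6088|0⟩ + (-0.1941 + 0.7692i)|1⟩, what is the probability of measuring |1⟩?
0.6293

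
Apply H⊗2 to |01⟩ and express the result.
1/2|00⟩ - 1/2|01⟩ + 1/2|10⟩ - 1/2|11⟩

H⊗2 gives amp(|y⟩) = (1/2) Σ_x (−1)^(x·y) amp(|x⟩), where x·y is the number of positions in which both x and y have a 1.
|00⟩: (1)/2 = 1/2
|01⟩: (-1)/2 = -1/2
|10⟩: (1)/2 = 1/2
|11⟩: (-1)/2 = -1/2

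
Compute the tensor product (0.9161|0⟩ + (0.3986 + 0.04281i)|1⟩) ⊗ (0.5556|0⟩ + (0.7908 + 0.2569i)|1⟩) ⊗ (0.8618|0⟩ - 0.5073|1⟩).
0.4386|000⟩ - 0.2582|001⟩ + (0.6243 + 0.2028i)|010⟩ + (-0.3675 - 0.1194i)|011⟩ + (0.1909 + 0.0205i)|100⟩ + (-0.1123 - 0.01207i)|101⟩ + (0.2622 + 0.1174i)|110⟩ + (-0.1543 - 0.06912i)|111⟩

amp(|b₁b₂…⟩) = product of the factor amplitudes for bits b₁, b₂, …; only kets whose every factor amplitude is nonzero survive.
|000⟩: (0.9161)(0.5556)(0.8618) = 0.4386
|001⟩: (0.9161)(0.5556)(-0.5073) = -0.2582
|010⟩: (0.9161)(0.7908 + 0.2569i)(0.8618) = (0.6243 + 0.2028i)
|011⟩: (0.9161)(0.7908 + 0.2569i)(-0.5073) = (-0.3675 - 0.1194i)
|100⟩: (0.3986 + 0.04281i)(0.5556)(0.8618) = (0.1909 + 0.0205i)
|101⟩: (0.3986 + 0.04281i)(0.5556)(-0.5073) = (-0.1123 - 0.01207i)
|110⟩: (0.3986 + 0.04281i)(0.7908 + 0.2569i)(0.8618) = (0.2622 + 0.1174i)
|111⟩: (0.3986 + 0.04281i)(0.7908 + 0.2569i)(-0.5073) = (-0.1543 - 0.06912i)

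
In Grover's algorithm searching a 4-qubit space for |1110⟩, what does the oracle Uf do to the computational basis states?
Uf|x⟩ = -|x⟩ if x = 1110, else |x⟩ (phase flip on target)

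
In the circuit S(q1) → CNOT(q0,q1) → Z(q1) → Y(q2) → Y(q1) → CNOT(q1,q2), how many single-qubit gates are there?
4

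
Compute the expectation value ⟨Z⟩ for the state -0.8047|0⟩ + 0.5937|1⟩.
0.2951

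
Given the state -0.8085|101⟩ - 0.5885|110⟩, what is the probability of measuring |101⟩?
0.6537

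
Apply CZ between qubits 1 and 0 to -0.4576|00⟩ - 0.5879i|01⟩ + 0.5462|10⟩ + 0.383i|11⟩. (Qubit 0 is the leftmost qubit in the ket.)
-0.4576|00⟩ - 0.5879i|01⟩ + 0.5462|10⟩ - 0.383i|11⟩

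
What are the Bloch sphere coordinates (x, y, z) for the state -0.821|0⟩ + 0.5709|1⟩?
(-0.9374, 0, 0.3481)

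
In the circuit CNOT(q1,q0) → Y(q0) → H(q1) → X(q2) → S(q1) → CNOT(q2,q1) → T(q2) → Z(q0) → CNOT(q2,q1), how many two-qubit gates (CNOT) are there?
3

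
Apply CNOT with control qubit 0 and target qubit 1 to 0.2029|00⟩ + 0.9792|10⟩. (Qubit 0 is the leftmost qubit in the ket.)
0.2029|00⟩ + 0.9792|11⟩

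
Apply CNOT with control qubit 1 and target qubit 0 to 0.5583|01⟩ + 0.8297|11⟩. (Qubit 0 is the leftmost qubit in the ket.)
0.8297|01⟩ + 0.5583|11⟩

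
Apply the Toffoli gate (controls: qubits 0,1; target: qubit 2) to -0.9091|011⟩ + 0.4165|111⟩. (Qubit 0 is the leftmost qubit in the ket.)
-0.9091|011⟩ + 0.4165|110⟩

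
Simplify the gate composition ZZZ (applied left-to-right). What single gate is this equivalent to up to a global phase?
Z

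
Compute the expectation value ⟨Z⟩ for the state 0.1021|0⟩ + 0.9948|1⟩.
-0.9792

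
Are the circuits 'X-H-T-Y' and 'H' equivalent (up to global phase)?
No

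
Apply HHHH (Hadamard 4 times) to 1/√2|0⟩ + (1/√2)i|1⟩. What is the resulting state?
1/√2|0⟩ + (1/√2)i|1⟩

H² = I, so an even number of Hadamards cancels: H^4 = I and the state is unchanged.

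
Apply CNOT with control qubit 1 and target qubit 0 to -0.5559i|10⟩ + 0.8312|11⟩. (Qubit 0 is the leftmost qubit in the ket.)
0.8312|01⟩ - 0.5559i|10⟩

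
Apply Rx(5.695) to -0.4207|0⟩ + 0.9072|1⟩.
(0.4026 - 0.263i)|0⟩ + (-0.8682 + 0.1219i)|1⟩

Rx(5.695) = [[cos(θ/2), −i·sin(θ/2)], [−i·sin(θ/2), cos(θ/2)]]; θ = 5.695, cos(θ/2) ≈ -0.957066, sin(θ/2) ≈ 0.289872.
With a = amp(|0⟩) = -0.4207 and b = amp(|1⟩) = 0.9072:
new amp(|0⟩) = (-0.957066)·a + (-0.289872i)·b = (0.4026 - 0.263i)
new amp(|1⟩) = (-0.289872i)·a + (-0.957066)·b = (-0.8682 + 0.1219i)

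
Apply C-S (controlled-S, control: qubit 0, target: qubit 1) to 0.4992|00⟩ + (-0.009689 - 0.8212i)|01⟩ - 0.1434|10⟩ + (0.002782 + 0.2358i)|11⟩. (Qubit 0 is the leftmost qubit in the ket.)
0.4992|00⟩ + (-0.009689 - 0.8212i)|01⟩ - 0.1434|10⟩ + (-0.2358 + 0.002782i)|11⟩

C-S leaves the control-|0⟩ kets |00⟩, |01⟩ unchanged and applies S to qubit 1 on the control-|1⟩ pair (|10⟩, |11⟩).
S = [[1, 0], [0, i]].
With a = amp(|10⟩) = -0.1434 and b = amp(|11⟩) = (0.002782 + 0.2358i):
new amp(|10⟩) = (1)·a = -0.1434
new amp(|11⟩) = (i)·b = (-0.2358 + 0.002782i)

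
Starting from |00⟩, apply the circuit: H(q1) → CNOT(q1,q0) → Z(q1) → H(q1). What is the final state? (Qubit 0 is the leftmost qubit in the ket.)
1/2|00⟩ + 1/2|01⟩ - 1/2|10⟩ + 1/2|11⟩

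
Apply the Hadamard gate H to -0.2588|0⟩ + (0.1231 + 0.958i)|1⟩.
(-0.09595 + 0.6774i)|0⟩ + (-0.27 - 0.6774i)|1⟩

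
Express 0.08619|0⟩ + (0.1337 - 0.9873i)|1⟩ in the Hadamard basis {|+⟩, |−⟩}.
(0.1555 - 0.6981i)|+⟩ + (-0.03359 + 0.6981i)|−⟩

With |ψ⟩ = α|0⟩ + β|1⟩, the Hadamard-basis coefficients are ⟨+|ψ⟩ = (α + β)/√2 and ⟨−|ψ⟩ = (α − β)/√2.
Here α = 0.08619, β = (0.1337 - 0.9873i): (α + β)/√2 = (0.1555 - 0.6981i), (α − β)/√2 = (-0.03359 + 0.6981i).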